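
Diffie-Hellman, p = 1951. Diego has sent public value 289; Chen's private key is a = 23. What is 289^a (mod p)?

1034

Shared key K = 289^23 mod 1951.
289^1 ≡ 289 (mod 1951)
289^2 = (289^1)^2 ≡ 289^2 = 83521 ≡ 1579 (mod 1951)
289^4 = (289^2)^2 ≡ 1579^2 = 2493241 ≡ 1814 (mod 1951)
289^8 = (289^4)^2 ≡ 1814^2 = 3290596 ≡ 1210 (mod 1951)
289^16 = (289^8)^2 ≡ 1210^2 = 1464100 ≡ 850 (mod 1951)
289^23 = 289^16 · 289^4 · 289^2 · 289^1 ≡ 850 · 1814 · 1579 · 289 ≡ 1034 (mod 1951).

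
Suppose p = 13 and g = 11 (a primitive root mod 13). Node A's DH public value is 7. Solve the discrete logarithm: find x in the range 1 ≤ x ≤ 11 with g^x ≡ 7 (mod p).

Try successive powers of 11 modulo 13:
11^1 ≡ 11
11^2 ≡ 4
11^3 ≡ 5
11^4 ≡ 3
11^5 ≡ 7
Found: x = 5.

5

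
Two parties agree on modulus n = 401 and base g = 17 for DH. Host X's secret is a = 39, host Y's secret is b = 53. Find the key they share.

Host Y sends B = g^b mod n = 17^53 mod 401.
17^1 ≡ 17 (mod 401)
17^2 = (17^1)^2 ≡ 17^2 = 289 ≡ 289 (mod 401)
17^4 = (17^2)^2 ≡ 289^2 = 83521 ≡ 113 (mod 401)
17^8 = (17^4)^2 ≡ 113^2 = 12769 ≡ 338 (mod 401)
17^16 = (17^8)^2 ≡ 338^2 = 114244 ≡ 360 (mod 401)
17^32 = (17^16)^2 ≡ 360^2 = 129600 ≡ 77 (mod 401)
17^53 = 17^32 · 17^16 · 17^4 · 17^1 ≡ 77 · 360 · 113 · 17 ≡ 127 (mod 401).
So B = 127. Host X then computes K = B^a mod n = 127^39 mod 401.
127^1 ≡ 127 (mod 401)
127^2 = (127^1)^2 ≡ 127^2 = 16129 ≡ 89 (mod 401)
127^4 = (127^2)^2 ≡ 89^2 = 7921 ≡ 302 (mod 401)
127^8 = (127^4)^2 ≡ 302^2 = 91204 ≡ 177 (mod 401)
127^16 = (127^8)^2 ≡ 177^2 = 31329 ≡ 51 (mod 401)
127^32 = (127^16)^2 ≡ 51^2 = 2601 ≡ 195 (mod 401)
127^39 = 127^32 · 127^4 · 127^2 · 127^1 ≡ 195 · 302 · 89 · 127 ≡ 136 (mod 401).

136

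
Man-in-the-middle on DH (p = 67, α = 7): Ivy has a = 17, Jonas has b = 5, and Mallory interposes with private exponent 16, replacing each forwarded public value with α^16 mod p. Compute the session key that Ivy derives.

Ivy receives Mallory's public value M = 7^16 mod 67 instead of the honest one.
7^1 ≡ 7 (mod 67)
7^2 = (7^1)^2 ≡ 7^2 = 49 ≡ 49 (mod 67)
7^4 = (7^2)^2 ≡ 49^2 = 2401 ≡ 56 (mod 67)
7^8 = (7^4)^2 ≡ 56^2 = 3136 ≡ 54 (mod 67)
7^16 = (7^8)^2 ≡ 54^2 = 2916 ≡ 35 (mod 67)
So M = 35. Ivy computes K = M^17 mod 67.
35^1 ≡ 35 (mod 67)
35^2 = (35^1)^2 ≡ 35^2 = 1225 ≡ 19 (mod 67)
35^4 = (35^2)^2 ≡ 19^2 = 361 ≡ 26 (mod 67)
35^8 = (35^4)^2 ≡ 26^2 = 676 ≡ 6 (mod 67)
35^16 = (35^8)^2 ≡ 6^2 = 36 ≡ 36 (mod 67)
35^17 = 35^16 · 35^1 ≡ 36 · 35 ≡ 54 (mod 67).

54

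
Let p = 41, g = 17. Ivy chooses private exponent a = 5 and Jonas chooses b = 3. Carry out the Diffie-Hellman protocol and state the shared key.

Jonas sends B = g^b mod p = 17^3 mod 41.
17^1 ≡ 17 (mod 41)
17^2 = (17^1)^2 ≡ 17^2 = 289 ≡ 2 (mod 41)
17^3 = 17^2 · 17^1 ≡ 2 · 17 ≡ 34 (mod 41).
So B = 34. Ivy then computes K = B^a mod p = 34^5 mod 41.
34^1 ≡ 34 (mod 41)
34^2 = (34^1)^2 ≡ 34^2 = 1156 ≡ 8 (mod 41)
34^4 = (34^2)^2 ≡ 8^2 = 64 ≡ 23 (mod 41)
34^5 = 34^4 · 34^1 ≡ 23 · 34 ≡ 3 (mod 41).

3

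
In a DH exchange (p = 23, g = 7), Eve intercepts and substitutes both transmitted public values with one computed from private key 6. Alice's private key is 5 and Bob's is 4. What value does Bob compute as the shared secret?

Bob receives Eve's public value M = 7^6 mod 23 instead of the honest one.
7^1 ≡ 7 (mod 23)
7^2 = (7^1)^2 ≡ 7^2 = 49 ≡ 3 (mod 23)
7^4 = (7^2)^2 ≡ 3^2 = 9 ≡ 9 (mod 23)
7^6 = 7^4 · 7^2 ≡ 9 · 3 ≡ 4 (mod 23).
So M = 4. Bob computes K = M^4 mod 23.
4^1 ≡ 4 (mod 23)
4^2 = (4^1)^2 ≡ 4^2 = 16 ≡ 16 (mod 23)
4^4 = (4^2)^2 ≡ 16^2 = 256 ≡ 3 (mod 23)

3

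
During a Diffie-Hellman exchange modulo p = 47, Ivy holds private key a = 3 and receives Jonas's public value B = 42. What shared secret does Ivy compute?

Shared key K = 42^3 mod 47.
42^1 ≡ 42 (mod 47)
42^2 = (42^1)^2 ≡ 42^2 = 1764 ≡ 25 (mod 47)
42^3 = 42^2 · 42^1 ≡ 25 · 42 ≡ 16 (mod 47).

16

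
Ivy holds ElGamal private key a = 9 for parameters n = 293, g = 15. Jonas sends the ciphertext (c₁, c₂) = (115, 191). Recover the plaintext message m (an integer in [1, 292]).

36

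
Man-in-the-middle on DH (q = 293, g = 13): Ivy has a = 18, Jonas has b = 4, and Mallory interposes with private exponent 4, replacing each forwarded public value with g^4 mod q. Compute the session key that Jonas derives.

82

Jonas receives Mallory's public value M = 13^4 mod 293 instead of the honest one.
13^1 ≡ 13 (mod 293)
13^2 = (13^1)^2 ≡ 13^2 = 169 ≡ 169 (mod 293)
13^4 = (13^2)^2 ≡ 169^2 = 28561 ≡ 140 (mod 293)
So M = 140. Jonas computes K = M^4 mod 293.
140^1 ≡ 140 (mod 293)
140^2 = (140^1)^2 ≡ 140^2 = 19600 ≡ 262 (mod 293)
140^4 = (140^2)^2 ≡ 262^2 = 68644 ≡ 82 (mod 293)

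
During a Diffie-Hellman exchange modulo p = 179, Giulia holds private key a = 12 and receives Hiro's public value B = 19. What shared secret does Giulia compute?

Shared key K = 19^12 mod 179.
19^1 ≡ 19 (mod 179)
19^2 = (19^1)^2 ≡ 19^2 = 361 ≡ 3 (mod 179)
19^4 = (19^2)^2 ≡ 3^2 = 9 ≡ 9 (mod 179)
19^8 = (19^4)^2 ≡ 9^2 = 81 ≡ 81 (mod 179)
19^12 = 19^8 · 19^4 ≡ 81 · 9 ≡ 13 (mod 179).

13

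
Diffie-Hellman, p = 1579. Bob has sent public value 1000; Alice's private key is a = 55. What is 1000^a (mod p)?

Shared key K = 1000^55 mod 1579.
1000^1 ≡ 1000 (mod 1579)
1000^2 = (1000^1)^2 ≡ 1000^2 = 1000000 ≡ 493 (mod 1579)
1000^4 = (1000^2)^2 ≡ 493^2 = 243049 ≡ 1462 (mod 1579)
1000^8 = (1000^4)^2 ≡ 1462^2 = 2137444 ≡ 1057 (mod 1579)
1000^16 = (1000^8)^2 ≡ 1057^2 = 1117249 ≡ 896 (mod 1579)
1000^32 = (1000^16)^2 ≡ 896^2 = 802816 ≡ 684 (mod 1579)
1000^55 = 1000^32 · 1000^16 · 1000^4 · 1000^2 · 1000^1 ≡ 684 · 896 · 1462 · 493 · 1000 ≡ 862 (mod 1579).

862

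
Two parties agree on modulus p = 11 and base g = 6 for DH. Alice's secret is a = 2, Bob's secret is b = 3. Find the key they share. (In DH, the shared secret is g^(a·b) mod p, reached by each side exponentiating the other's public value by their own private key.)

5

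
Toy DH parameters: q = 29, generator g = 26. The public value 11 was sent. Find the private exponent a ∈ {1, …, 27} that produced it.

Try successive powers of 26 modulo 29:
26^1 ≡ 26
26^2 ≡ 9
26^3 ≡ 2
26^4 ≡ 23
26^5 ≡ 18
26^6 ≡ 4
26^7 ≡ 17
26^8 ≡ 7
26^9 ≡ 8
26^10 ≡ 5
26^11 ≡ 14
26^12 ≡ 16
26^13 ≡ 10
26^14 ≡ 28
26^15 ≡ 3
26^16 ≡ 20
26^17 ≡ 27
26^18 ≡ 6
26^19 ≡ 11
Found: a = 19.

19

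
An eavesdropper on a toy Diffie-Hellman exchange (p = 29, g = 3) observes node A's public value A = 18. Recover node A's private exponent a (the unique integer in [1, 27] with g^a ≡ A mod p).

Try successive powers of 3 modulo 29:
3^1 ≡ 3
3^2 ≡ 9
3^3 ≡ 27
3^4 ≡ 23
3^5 ≡ 11
3^6 ≡ 4
3^7 ≡ 12
3^8 ≡ 7
3^9 ≡ 21
3^10 ≡ 5
3^11 ≡ 15
3^12 ≡ 16
3^13 ≡ 19
3^14 ≡ 28
3^15 ≡ 26
3^16 ≡ 20
3^17 ≡ 2
3^18 ≡ 6
3^19 ≡ 18
Found: a = 19.

19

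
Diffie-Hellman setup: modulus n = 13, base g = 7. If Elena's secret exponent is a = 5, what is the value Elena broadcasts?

Public value = 7^5 mod 13.
7^1 ≡ 7 (mod 13)
7^2 = (7^1)^2 ≡ 7^2 = 49 ≡ 10 (mod 13)
7^4 = (7^2)^2 ≡ 10^2 = 100 ≡ 9 (mod 13)
7^5 = 7^4 · 7^1 ≡ 9 · 7 ≡ 11 (mod 13).

11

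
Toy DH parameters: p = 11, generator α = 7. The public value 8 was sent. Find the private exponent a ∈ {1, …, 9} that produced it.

9

Try successive powers of 7 modulo 11:
7^1 ≡ 7
7^2 ≡ 5
7^3 ≡ 2
7^4 ≡ 3
7^5 ≡ 10
7^6 ≡ 4
7^7 ≡ 6
7^8 ≡ 9
7^9 ≡ 8
Found: a = 9.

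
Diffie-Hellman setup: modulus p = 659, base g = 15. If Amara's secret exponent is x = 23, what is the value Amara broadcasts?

523

Public value = 15^23 mod 659.
15^1 ≡ 15 (mod 659)
15^2 = (15^1)^2 ≡ 15^2 = 225 ≡ 225 (mod 659)
15^4 = (15^2)^2 ≡ 225^2 = 50625 ≡ 541 (mod 659)
15^8 = (15^4)^2 ≡ 541^2 = 292681 ≡ 85 (mod 659)
15^16 = (15^8)^2 ≡ 85^2 = 7225 ≡ 635 (mod 659)
15^23 = 15^16 · 15^4 · 15^2 · 15^1 ≡ 635 · 541 · 225 · 15 ≡ 523 (mod 659).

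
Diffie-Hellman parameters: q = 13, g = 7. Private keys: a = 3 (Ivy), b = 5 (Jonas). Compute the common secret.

5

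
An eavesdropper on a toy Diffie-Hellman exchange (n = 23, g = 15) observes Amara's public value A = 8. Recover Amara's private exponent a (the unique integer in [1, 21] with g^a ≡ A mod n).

Try successive powers of 15 modulo 23:
15^1 ≡ 15
15^2 ≡ 18
15^3 ≡ 17
15^4 ≡ 2
15^5 ≡ 7
15^6 ≡ 13
15^7 ≡ 11
15^8 ≡ 4
15^9 ≡ 14
15^10 ≡ 3
15^11 ≡ 22
15^12 ≡ 8
Found: a = 12.

12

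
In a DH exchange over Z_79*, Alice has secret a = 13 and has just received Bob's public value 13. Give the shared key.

Shared key K = 13^13 mod 79.
13^1 ≡ 13 (mod 79)
13^2 = (13^1)^2 ≡ 13^2 = 169 ≡ 11 (mod 79)
13^4 = (13^2)^2 ≡ 11^2 = 121 ≡ 42 (mod 79)
13^8 = (13^4)^2 ≡ 42^2 = 1764 ≡ 26 (mod 79)
13^13 = 13^8 · 13^4 · 13^1 ≡ 26 · 42 · 13 ≡ 55 (mod 79).

55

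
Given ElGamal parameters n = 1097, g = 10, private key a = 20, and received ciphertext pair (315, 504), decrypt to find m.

179

Shared mask s = c₁^a mod n = 315^20 mod 1097.
315^1 ≡ 315 (mod 1097)
315^2 = (315^1)^2 ≡ 315^2 = 99225 ≡ 495 (mod 1097)
315^4 = (315^2)^2 ≡ 495^2 = 245025 ≡ 394 (mod 1097)
315^8 = (315^4)^2 ≡ 394^2 = 155236 ≡ 559 (mod 1097)
315^16 = (315^8)^2 ≡ 559^2 = 312481 ≡ 933 (mod 1097)
315^20 = 315^16 · 315^4 ≡ 933 · 394 ≡ 107 (mod 1097).
So s = 107; s⁻¹ ≡ 1056 (mod 1097).
m = c₂ · s⁻¹ mod 1097 = 504 · 1056 mod 1097 = 179.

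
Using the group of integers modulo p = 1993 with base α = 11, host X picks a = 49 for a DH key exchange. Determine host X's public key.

180

Public value = 11^49 (mod 1993).
11^1 ≡ 11 (mod 1993)
11^2 = (11^1)^2 ≡ 11^2 = 121 ≡ 121 (mod 1993)
11^4 = (11^2)^2 ≡ 121^2 = 14641 ≡ 690 (mod 1993)
11^8 = (11^4)^2 ≡ 690^2 = 476100 ≡ 1766 (mod 1993)
11^16 = (11^8)^2 ≡ 1766^2 = 3118756 ≡ 1704 (mod 1993)
11^32 = (11^16)^2 ≡ 1704^2 = 2903616 ≡ 1808 (mod 1993)
11^49 = 11^32 · 11^16 · 11^1 ≡ 1808 · 1704 · 11 ≡ 180 (mod 1993).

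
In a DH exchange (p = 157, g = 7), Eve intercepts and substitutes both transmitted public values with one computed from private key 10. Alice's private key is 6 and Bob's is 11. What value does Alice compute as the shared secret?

75

Alice receives Eve's public value M = 7^10 mod 157 instead of the honest one.
7^1 ≡ 7 (mod 157)
7^2 = (7^1)^2 ≡ 7^2 = 49 ≡ 49 (mod 157)
7^4 = (7^2)^2 ≡ 49^2 = 2401 ≡ 46 (mod 157)
7^8 = (7^4)^2 ≡ 46^2 = 2116 ≡ 75 (mod 157)
7^10 = 7^8 · 7^2 ≡ 75 · 49 ≡ 64 (mod 157).
So M = 64. Alice computes K = M^6 mod 157.
64^1 ≡ 64 (mod 157)
64^2 = (64^1)^2 ≡ 64^2 = 4096 ≡ 14 (mod 157)
64^4 = (64^2)^2 ≡ 14^2 = 196 ≡ 39 (mod 157)
64^6 = 64^4 · 64^2 ≡ 39 · 14 ≡ 75 (mod 157).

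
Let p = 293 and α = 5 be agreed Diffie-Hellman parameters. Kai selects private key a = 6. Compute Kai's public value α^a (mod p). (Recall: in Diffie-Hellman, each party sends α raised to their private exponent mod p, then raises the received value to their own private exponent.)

96

Public value = 5^6 (mod 293).
5^1 ≡ 5 (mod 293)
5^2 = (5^1)^2 ≡ 5^2 = 25 ≡ 25 (mod 293)
5^4 = (5^2)^2 ≡ 25^2 = 625 ≡ 39 (mod 293)
5^6 = 5^4 · 5^2 ≡ 39 · 25 ≡ 96 (mod 293).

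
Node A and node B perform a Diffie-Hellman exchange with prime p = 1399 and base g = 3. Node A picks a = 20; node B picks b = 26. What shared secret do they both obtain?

Node B sends B = g^b mod p = 3^26 mod 1399.
3^1 ≡ 3 (mod 1399)
3^2 = (3^1)^2 ≡ 3^2 = 9 ≡ 9 (mod 1399)
3^4 = (3^2)^2 ≡ 9^2 = 81 ≡ 81 (mod 1399)
3^8 = (3^4)^2 ≡ 81^2 = 6561 ≡ 965 (mod 1399)
3^16 = (3^8)^2 ≡ 965^2 = 931225 ≡ 890 (mod 1399)
3^26 = 3^16 · 3^8 · 3^2 ≡ 890 · 965 · 9 ≡ 175 (mod 1399).
So B = 175. Node A then computes K = B^a mod p = 175^20 mod 1399.
175^1 ≡ 175 (mod 1399)
175^2 = (175^1)^2 ≡ 175^2 = 30625 ≡ 1246 (mod 1399)
175^4 = (175^2)^2 ≡ 1246^2 = 1552516 ≡ 1025 (mod 1399)
175^8 = (175^4)^2 ≡ 1025^2 = 1050625 ≡ 1375 (mod 1399)
175^16 = (175^8)^2 ≡ 1375^2 = 1890625 ≡ 576 (mod 1399)
175^20 = 175^16 · 175^4 ≡ 576 · 1025 ≡ 22 (mod 1399).

22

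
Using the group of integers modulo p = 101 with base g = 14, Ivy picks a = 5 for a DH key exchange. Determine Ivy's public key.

100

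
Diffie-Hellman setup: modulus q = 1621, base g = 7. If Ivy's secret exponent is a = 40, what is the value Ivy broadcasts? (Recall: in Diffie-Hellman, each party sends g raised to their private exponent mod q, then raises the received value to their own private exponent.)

Public value = 7^40 mod 1621.
7^1 ≡ 7 (mod 1621)
7^2 = (7^1)^2 ≡ 7^2 = 49 ≡ 49 (mod 1621)
7^4 = (7^2)^2 ≡ 49^2 = 2401 ≡ 780 (mod 1621)
7^8 = (7^4)^2 ≡ 780^2 = 608400 ≡ 525 (mod 1621)
7^16 = (7^8)^2 ≡ 525^2 = 275625 ≡ 55 (mod 1621)
7^32 = (7^16)^2 ≡ 55^2 = 3025 ≡ 1404 (mod 1621)
7^40 = 7^32 · 7^8 ≡ 1404 · 525 ≡ 1166 (mod 1621).

1166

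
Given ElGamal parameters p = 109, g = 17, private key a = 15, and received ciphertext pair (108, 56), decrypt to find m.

53

Shared mask s = c₁^a mod p = 108^15 mod 109.
108^1 ≡ 108 (mod 109)
108^2 = (108^1)^2 ≡ 108^2 = 11664 ≡ 1 (mod 109)
108^4 = (108^2)^2 ≡ 1^2 = 1 ≡ 1 (mod 109)
108^8 = (108^4)^2 ≡ 1^2 = 1 ≡ 1 (mod 109)
108^15 = 108^8 · 108^4 · 108^2 · 108^1 ≡ 1 · 1 · 1 · 108 ≡ 108 (mod 109).
So s = 108; s⁻¹ ≡ 108 (mod 109).
m = c₂ · s⁻¹ mod 109 = 56 · 108 mod 109 = 53.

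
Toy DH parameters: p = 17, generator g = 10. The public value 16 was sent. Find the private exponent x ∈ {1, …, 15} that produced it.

Try successive powers of 10 modulo 17:
10^1 ≡ 10
10^2 ≡ 15
10^3 ≡ 14
10^4 ≡ 4
10^5 ≡ 6
10^6 ≡ 9
10^7 ≡ 5
10^8 ≡ 16
Found: x = 8.

8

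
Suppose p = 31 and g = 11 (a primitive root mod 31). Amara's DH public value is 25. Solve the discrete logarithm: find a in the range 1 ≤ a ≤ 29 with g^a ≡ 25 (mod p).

20

Try successive powers of 11 modulo 31:
11^1 ≡ 11
11^2 ≡ 28
11^3 ≡ 29
11^4 ≡ 9
11^5 ≡ 6
11^6 ≡ 4
11^7 ≡ 13
11^8 ≡ 19
11^9 ≡ 23
11^10 ≡ 5
11^11 ≡ 24
11^12 ≡ 16
11^13 ≡ 21
11^14 ≡ 14
11^15 ≡ 30
11^16 ≡ 20
11^17 ≡ 3
11^18 ≡ 2
11^19 ≡ 22
11^20 ≡ 25
Found: a = 20.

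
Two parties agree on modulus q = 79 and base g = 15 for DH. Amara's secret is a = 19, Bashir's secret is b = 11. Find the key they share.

Amara sends A = g^a mod q = 15^19 mod 79.
15^1 ≡ 15 (mod 79)
15^2 = (15^1)^2 ≡ 15^2 = 225 ≡ 67 (mod 79)
15^4 = (15^2)^2 ≡ 67^2 = 4489 ≡ 65 (mod 79)
15^8 = (15^4)^2 ≡ 65^2 = 4225 ≡ 38 (mod 79)
15^16 = (15^8)^2 ≡ 38^2 = 1444 ≡ 22 (mod 79)
15^19 = 15^16 · 15^2 · 15^1 ≡ 22 · 67 · 15 ≡ 69 (mod 79).
So A = 69. Bashir then computes K = A^b mod q = 69^11 mod 79.
69^1 ≡ 69 (mod 79)
69^2 = (69^1)^2 ≡ 69^2 = 4761 ≡ 21 (mod 79)
69^4 = (69^2)^2 ≡ 21^2 = 441 ≡ 46 (mod 79)
69^8 = (69^4)^2 ≡ 46^2 = 2116 ≡ 62 (mod 79)
69^11 = 69^8 · 69^2 · 69^1 ≡ 62 · 21 · 69 ≡ 15 (mod 79).

15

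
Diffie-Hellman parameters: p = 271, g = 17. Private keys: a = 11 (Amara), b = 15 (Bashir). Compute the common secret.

248

Bashir sends B = g^b mod p = 17^15 mod 271.
17^1 ≡ 17 (mod 271)
17^2 = (17^1)^2 ≡ 17^2 = 289 ≡ 18 (mod 271)
17^4 = (17^2)^2 ≡ 18^2 = 324 ≡ 53 (mod 271)
17^8 = (17^4)^2 ≡ 53^2 = 2809 ≡ 99 (mod 271)
17^15 = 17^8 · 17^4 · 17^2 · 17^1 ≡ 99 · 53 · 18 · 17 ≡ 178 (mod 271).
So B = 178. Amara then computes K = B^a mod p = 178^11 mod 271.
178^1 ≡ 178 (mod 271)
178^2 = (178^1)^2 ≡ 178^2 = 31684 ≡ 248 (mod 271)
178^4 = (178^2)^2 ≡ 248^2 = 61504 ≡ 258 (mod 271)
178^8 = (178^4)^2 ≡ 258^2 = 66564 ≡ 169 (mod 271)
178^11 = 178^8 · 178^2 · 178^1 ≡ 169 · 248 · 178 ≡ 248 (mod 271).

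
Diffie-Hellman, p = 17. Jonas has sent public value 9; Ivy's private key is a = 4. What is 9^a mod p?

16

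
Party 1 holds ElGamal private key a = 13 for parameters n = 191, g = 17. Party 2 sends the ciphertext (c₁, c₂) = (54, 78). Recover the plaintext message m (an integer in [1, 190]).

Shared mask s = c₁^a mod n = 54^13 mod 191.
54^1 ≡ 54 (mod 191)
54^2 = (54^1)^2 ≡ 54^2 = 2916 ≡ 51 (mod 191)
54^4 = (54^2)^2 ≡ 51^2 = 2601 ≡ 118 (mod 191)
54^8 = (54^4)^2 ≡ 118^2 = 13924 ≡ 172 (mod 191)
54^13 = 54^8 · 54^4 · 54^1 ≡ 172 · 118 · 54 ≡ 26 (mod 191).
So s = 26; s⁻¹ ≡ 169 (mod 191).
m = c₂ · s⁻¹ mod 191 = 78 · 169 mod 191 = 3.

3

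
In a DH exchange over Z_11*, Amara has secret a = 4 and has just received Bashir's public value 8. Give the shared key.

4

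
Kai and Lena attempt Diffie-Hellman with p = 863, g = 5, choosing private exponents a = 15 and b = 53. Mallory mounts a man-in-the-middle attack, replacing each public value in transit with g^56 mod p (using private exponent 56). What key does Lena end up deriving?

Lena receives Mallory's public value M = 5^56 mod 863 instead of the honest one.
5^1 ≡ 5 (mod 863)
5^2 = (5^1)^2 ≡ 5^2 = 25 ≡ 25 (mod 863)
5^4 = (5^2)^2 ≡ 25^2 = 625 ≡ 625 (mod 863)
5^8 = (5^4)^2 ≡ 625^2 = 390625 ≡ 549 (mod 863)
5^16 = (5^8)^2 ≡ 549^2 = 301401 ≡ 214 (mod 863)
5^32 = (5^16)^2 ≡ 214^2 = 45796 ≡ 57 (mod 863)
5^56 = 5^32 · 5^16 · 5^8 ≡ 57 · 214 · 549 ≡ 685 (mod 863).
So M = 685. Lena computes K = M^53 mod 863.
685^1 ≡ 685 (mod 863)
685^2 = (685^1)^2 ≡ 685^2 = 469225 ≡ 616 (mod 863)
685^4 = (685^2)^2 ≡ 616^2 = 379456 ≡ 599 (mod 863)
685^8 = (685^4)^2 ≡ 599^2 = 358801 ≡ 656 (mod 863)
685^16 = (685^8)^2 ≡ 656^2 = 430336 ≡ 562 (mod 863)
685^32 = (685^16)^2 ≡ 562^2 = 315844 ≡ 849 (mod 863)
685^53 = 685^32 · 685^16 · 685^4 · 685^1 ≡ 849 · 562 · 599 · 685 ≡ 308 (mod 863).

308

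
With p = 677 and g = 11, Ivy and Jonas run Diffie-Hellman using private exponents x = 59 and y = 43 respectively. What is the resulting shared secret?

Jonas sends B = g^y mod p = 11^43 mod 677.
11^1 ≡ 11 (mod 677)
11^2 = (11^1)^2 ≡ 11^2 = 121 ≡ 121 (mod 677)
11^4 = (11^2)^2 ≡ 121^2 = 14641 ≡ 424 (mod 677)
11^8 = (11^4)^2 ≡ 424^2 = 179776 ≡ 371 (mod 677)
11^16 = (11^8)^2 ≡ 371^2 = 137641 ≡ 210 (mod 677)
11^32 = (11^16)^2 ≡ 210^2 = 44100 ≡ 95 (mod 677)
11^43 = 11^32 · 11^8 · 11^2 · 11^1 ≡ 95 · 371 · 121 · 11 ≡ 411 (mod 677).
So B = 411. Ivy then computes K = B^x mod p = 411^59 mod 677.
411^1 ≡ 411 (mod 677)
411^2 = (411^1)^2 ≡ 411^2 = 168921 ≡ 348 (mod 677)
411^4 = (411^2)^2 ≡ 348^2 = 121104 ≡ 598 (mod 677)
411^8 = (411^4)^2 ≡ 598^2 = 357604 ≡ 148 (mod 677)
411^16 = (411^8)^2 ≡ 148^2 = 21904 ≡ 240 (mod 677)
411^32 = (411^16)^2 ≡ 240^2 = 57600 ≡ 55 (mod 677)
411^59 = 411^32 · 411^16 · 411^8 · 411^2 · 411^1 ≡ 55 · 240 · 148 · 348 · 411 ≡ 438 (mod 677).

438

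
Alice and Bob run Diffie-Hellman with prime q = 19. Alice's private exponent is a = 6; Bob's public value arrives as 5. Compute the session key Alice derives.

Shared key K = 5^6 mod 19.
5^1 ≡ 5 (mod 19)
5^2 = (5^1)^2 ≡ 5^2 = 25 ≡ 6 (mod 19)
5^4 = (5^2)^2 ≡ 6^2 = 36 ≡ 17 (mod 19)
5^6 = 5^4 · 5^2 ≡ 17 · 6 ≡ 7 (mod 19).

7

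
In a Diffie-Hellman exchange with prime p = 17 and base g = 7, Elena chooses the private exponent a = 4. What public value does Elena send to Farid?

4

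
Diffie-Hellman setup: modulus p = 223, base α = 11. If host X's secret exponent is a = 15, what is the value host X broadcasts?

141

Public value = 11^15 mod 223.
11^1 ≡ 11 (mod 223)
11^2 = (11^1)^2 ≡ 11^2 = 121 ≡ 121 (mod 223)
11^4 = (11^2)^2 ≡ 121^2 = 14641 ≡ 146 (mod 223)
11^8 = (11^4)^2 ≡ 146^2 = 21316 ≡ 131 (mod 223)
11^15 = 11^8 · 11^4 · 11^2 · 11^1 ≡ 131 · 146 · 121 · 11 ≡ 141 (mod 223).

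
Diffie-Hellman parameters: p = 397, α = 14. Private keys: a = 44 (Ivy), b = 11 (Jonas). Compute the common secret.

Ivy sends A = α^a mod p = 14^44 mod 397.
14^1 ≡ 14 (mod 397)
14^2 = (14^1)^2 ≡ 14^2 = 196 ≡ 196 (mod 397)
14^4 = (14^2)^2 ≡ 196^2 = 38416 ≡ 304 (mod 397)
14^8 = (14^4)^2 ≡ 304^2 = 92416 ≡ 312 (mod 397)
14^16 = (14^8)^2 ≡ 312^2 = 97344 ≡ 79 (mod 397)
14^32 = (14^16)^2 ≡ 79^2 = 6241 ≡ 286 (mod 397)
14^44 = 14^32 · 14^8 · 14^4 ≡ 286 · 312 · 304 ≡ 312 (mod 397).
So A = 312. Jonas then computes K = A^b mod p = 312^11 mod 397.
312^1 ≡ 312 (mod 397)
312^2 = (312^1)^2 ≡ 312^2 = 97344 ≡ 79 (mod 397)
312^4 = (312^2)^2 ≡ 79^2 = 6241 ≡ 286 (mod 397)
312^8 = (312^4)^2 ≡ 286^2 = 81796 ≡ 14 (mod 397)
312^11 = 312^8 · 312^2 · 312^1 ≡ 14 · 79 · 312 ≡ 79 (mod 397).

79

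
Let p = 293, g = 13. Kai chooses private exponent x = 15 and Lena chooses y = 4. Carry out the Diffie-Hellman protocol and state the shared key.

33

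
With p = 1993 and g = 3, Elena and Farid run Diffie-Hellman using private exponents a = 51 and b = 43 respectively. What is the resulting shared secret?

Elena sends A = g^a mod p = 3^51 mod 1993.
3^1 ≡ 3 (mod 1993)
3^2 = (3^1)^2 ≡ 3^2 = 9 ≡ 9 (mod 1993)
3^4 = (3^2)^2 ≡ 9^2 = 81 ≡ 81 (mod 1993)
3^8 = (3^4)^2 ≡ 81^2 = 6561 ≡ 582 (mod 1993)
3^16 = (3^8)^2 ≡ 582^2 = 338724 ≡ 1907 (mod 1993)
3^32 = (3^16)^2 ≡ 1907^2 = 3636649 ≡ 1417 (mod 1993)
3^51 = 3^32 · 3^16 · 3^2 · 3^1 ≡ 1417 · 1907 · 9 · 3 ≡ 169 (mod 1993).
So A = 169. Farid then computes K = A^b mod p = 169^43 mod 1993.
169^1 ≡ 169 (mod 1993)
169^2 = (169^1)^2 ≡ 169^2 = 28561 ≡ 659 (mod 1993)
169^4 = (169^2)^2 ≡ 659^2 = 434281 ≡ 1800 (mod 1993)
169^8 = (169^4)^2 ≡ 1800^2 = 3240000 ≡ 1375 (mod 1993)
169^16 = (169^8)^2 ≡ 1375^2 = 1890625 ≡ 1261 (mod 1993)
169^32 = (169^16)^2 ≡ 1261^2 = 1590121 ≡ 1700 (mod 1993)
169^43 = 169^32 · 169^8 · 169^2 · 169^1 ≡ 1700 · 1375 · 659 · 169 ≡ 731 (mod 1993).

731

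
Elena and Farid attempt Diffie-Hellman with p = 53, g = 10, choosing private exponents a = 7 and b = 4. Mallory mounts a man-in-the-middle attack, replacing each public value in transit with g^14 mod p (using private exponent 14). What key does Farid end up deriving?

Farid receives Mallory's public value M = 10^14 mod 53 instead of the honest one.
10^1 ≡ 10 (mod 53)
10^2 = (10^1)^2 ≡ 10^2 = 100 ≡ 47 (mod 53)
10^4 = (10^2)^2 ≡ 47^2 = 2209 ≡ 36 (mod 53)
10^8 = (10^4)^2 ≡ 36^2 = 1296 ≡ 24 (mod 53)
10^14 = 10^8 · 10^4 · 10^2 ≡ 24 · 36 · 47 ≡ 10 (mod 53).
So M = 10. Farid computes K = M^4 mod 53.
10^1 ≡ 10 (mod 53)
10^2 = (10^1)^2 ≡ 10^2 = 100 ≡ 47 (mod 53)
10^4 = (10^2)^2 ≡ 47^2 = 2209 ≡ 36 (mod 53)

36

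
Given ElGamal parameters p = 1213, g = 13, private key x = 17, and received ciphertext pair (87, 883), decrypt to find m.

874

Shared mask s = c₁^x mod p = 87^17 mod 1213.
87^1 ≡ 87 (mod 1213)
87^2 = (87^1)^2 ≡ 87^2 = 7569 ≡ 291 (mod 1213)
87^4 = (87^2)^2 ≡ 291^2 = 84681 ≡ 984 (mod 1213)
87^8 = (87^4)^2 ≡ 984^2 = 968256 ≡ 282 (mod 1213)
87^16 = (87^8)^2 ≡ 282^2 = 79524 ≡ 679 (mod 1213)
87^17 = 87^16 · 87^1 ≡ 679 · 87 ≡ 849 (mod 1213).
So s = 849; s⁻¹ ≡ 1203 (mod 1213).
m = c₂ · s⁻¹ mod 1213 = 883 · 1203 mod 1213 = 874.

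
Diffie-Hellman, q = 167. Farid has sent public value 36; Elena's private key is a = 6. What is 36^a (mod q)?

Shared key K = 36^6 mod 167.
36^1 ≡ 36 (mod 167)
36^2 = (36^1)^2 ≡ 36^2 = 1296 ≡ 127 (mod 167)
36^4 = (36^2)^2 ≡ 127^2 = 16129 ≡ 97 (mod 167)
36^6 = 36^4 · 36^2 ≡ 97 · 127 ≡ 128 (mod 167).

128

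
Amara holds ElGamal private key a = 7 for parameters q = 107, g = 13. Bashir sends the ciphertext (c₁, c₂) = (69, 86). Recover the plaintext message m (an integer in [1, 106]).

Shared mask s = c₁^a mod q = 69^7 mod 107.
69^1 ≡ 69 (mod 107)
69^2 = (69^1)^2 ≡ 69^2 = 4761 ≡ 53 (mod 107)
69^4 = (69^2)^2 ≡ 53^2 = 2809 ≡ 27 (mod 107)
69^7 = 69^4 · 69^2 · 69^1 ≡ 27 · 53 · 69 ≡ 85 (mod 107).
So s = 85; s⁻¹ ≡ 34 (mod 107).
m = c₂ · s⁻¹ mod 107 = 86 · 34 mod 107 = 35.

35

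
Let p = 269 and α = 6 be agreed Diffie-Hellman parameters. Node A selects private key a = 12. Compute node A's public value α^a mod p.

173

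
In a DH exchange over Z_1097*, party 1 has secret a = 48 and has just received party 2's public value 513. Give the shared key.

82

Shared key K = 513^48 mod 1097.
513^1 ≡ 513 (mod 1097)
513^2 = (513^1)^2 ≡ 513^2 = 263169 ≡ 986 (mod 1097)
513^4 = (513^2)^2 ≡ 986^2 = 972196 ≡ 254 (mod 1097)
513^8 = (513^4)^2 ≡ 254^2 = 64516 ≡ 890 (mod 1097)
513^16 = (513^8)^2 ≡ 890^2 = 792100 ≡ 66 (mod 1097)
513^32 = (513^16)^2 ≡ 66^2 = 4356 ≡ 1065 (mod 1097)
513^48 = 513^32 · 513^16 ≡ 1065 · 66 ≡ 82 (mod 1097).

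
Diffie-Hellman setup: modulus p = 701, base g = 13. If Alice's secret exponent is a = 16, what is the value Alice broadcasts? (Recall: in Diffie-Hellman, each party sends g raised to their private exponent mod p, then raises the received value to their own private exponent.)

583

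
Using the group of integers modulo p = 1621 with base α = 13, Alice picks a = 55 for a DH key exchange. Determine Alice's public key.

31

Public value = 13^55 mod 1621.
13^1 ≡ 13 (mod 1621)
13^2 = (13^1)^2 ≡ 13^2 = 169 ≡ 169 (mod 1621)
13^4 = (13^2)^2 ≡ 169^2 = 28561 ≡ 1004 (mod 1621)
13^8 = (13^4)^2 ≡ 1004^2 = 1008016 ≡ 1375 (mod 1621)
13^16 = (13^8)^2 ≡ 1375^2 = 1890625 ≡ 539 (mod 1621)
13^32 = (13^16)^2 ≡ 539^2 = 290521 ≡ 362 (mod 1621)
13^55 = 13^32 · 13^16 · 13^4 · 13^2 · 13^1 ≡ 362 · 539 · 1004 · 169 · 13 ≡ 31 (mod 1621).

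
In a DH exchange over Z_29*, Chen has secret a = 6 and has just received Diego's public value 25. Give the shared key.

7

Shared key K = 25^6 mod 29.
25^1 ≡ 25 (mod 29)
25^2 = (25^1)^2 ≡ 25^2 = 625 ≡ 16 (mod 29)
25^4 = (25^2)^2 ≡ 16^2 = 256 ≡ 24 (mod 29)
25^6 = 25^4 · 25^2 ≡ 24 · 16 ≡ 7 (mod 29).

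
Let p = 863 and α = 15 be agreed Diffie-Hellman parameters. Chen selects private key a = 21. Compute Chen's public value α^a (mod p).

680

Public value = 15^21 (mod 863).
15^1 ≡ 15 (mod 863)
15^2 = (15^1)^2 ≡ 15^2 = 225 ≡ 225 (mod 863)
15^4 = (15^2)^2 ≡ 225^2 = 50625 ≡ 571 (mod 863)
15^8 = (15^4)^2 ≡ 571^2 = 326041 ≡ 690 (mod 863)
15^16 = (15^8)^2 ≡ 690^2 = 476100 ≡ 587 (mod 863)
15^21 = 15^16 · 15^4 · 15^1 ≡ 587 · 571 · 15 ≡ 680 (mod 863).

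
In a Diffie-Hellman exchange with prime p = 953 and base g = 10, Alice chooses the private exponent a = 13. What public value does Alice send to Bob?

351

Public value = 10^13 mod 953.
10^1 ≡ 10 (mod 953)
10^2 = (10^1)^2 ≡ 10^2 = 100 ≡ 100 (mod 953)
10^4 = (10^2)^2 ≡ 100^2 = 10000 ≡ 470 (mod 953)
10^8 = (10^4)^2 ≡ 470^2 = 220900 ≡ 757 (mod 953)
10^13 = 10^8 · 10^4 · 10^1 ≡ 757 · 470 · 10 ≡ 351 (mod 953).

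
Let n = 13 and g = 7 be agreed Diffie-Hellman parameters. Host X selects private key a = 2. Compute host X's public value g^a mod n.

10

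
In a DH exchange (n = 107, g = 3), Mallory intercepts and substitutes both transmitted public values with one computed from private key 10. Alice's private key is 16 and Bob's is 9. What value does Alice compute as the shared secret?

Alice receives Mallory's public value M = 3^10 mod 107 instead of the honest one.
3^1 ≡ 3 (mod 107)
3^2 = (3^1)^2 ≡ 3^2 = 9 ≡ 9 (mod 107)
3^4 = (3^2)^2 ≡ 9^2 = 81 ≡ 81 (mod 107)
3^8 = (3^4)^2 ≡ 81^2 = 6561 ≡ 34 (mod 107)
3^10 = 3^8 · 3^2 ≡ 34 · 9 ≡ 92 (mod 107).
So M = 92. Alice computes K = M^16 mod 107.
92^1 ≡ 92 (mod 107)
92^2 = (92^1)^2 ≡ 92^2 = 8464 ≡ 11 (mod 107)
92^4 = (92^2)^2 ≡ 11^2 = 121 ≡ 14 (mod 107)
92^8 = (92^4)^2 ≡ 14^2 = 196 ≡ 89 (mod 107)
92^16 = (92^8)^2 ≡ 89^2 = 7921 ≡ 3 (mod 107)

3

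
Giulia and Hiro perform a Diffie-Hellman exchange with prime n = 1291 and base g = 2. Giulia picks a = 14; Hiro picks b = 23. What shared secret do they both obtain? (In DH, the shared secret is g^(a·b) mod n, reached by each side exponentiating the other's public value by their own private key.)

1247

Giulia sends A = g^a mod n = 2^14 mod 1291.
2^1 ≡ 2 (mod 1291)
2^2 = (2^1)^2 ≡ 2^2 = 4 ≡ 4 (mod 1291)
2^4 = (2^2)^2 ≡ 4^2 = 16 ≡ 16 (mod 1291)
2^8 = (2^4)^2 ≡ 16^2 = 256 ≡ 256 (mod 1291)
2^14 = 2^8 · 2^4 · 2^2 ≡ 256 · 16 · 4 ≡ 892 (mod 1291).
So A = 892. Hiro then computes K = A^b mod n = 892^23 mod 1291.
892^1 ≡ 892 (mod 1291)
892^2 = (892^1)^2 ≡ 892^2 = 795664 ≡ 408 (mod 1291)
892^4 = (892^2)^2 ≡ 408^2 = 166464 ≡ 1216 (mod 1291)
892^8 = (892^4)^2 ≡ 1216^2 = 1478656 ≡ 461 (mod 1291)
892^16 = (892^8)^2 ≡ 461^2 = 212521 ≡ 797 (mod 1291)
892^23 = 892^16 · 892^4 · 892^2 · 892^1 ≡ 797 · 1216 · 408 · 892 ≡ 1247 (mod 1291).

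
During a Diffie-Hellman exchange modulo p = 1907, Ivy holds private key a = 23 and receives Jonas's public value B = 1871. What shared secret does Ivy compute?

831

Shared key K = 1871^23 mod 1907.
1871^1 ≡ 1871 (mod 1907)
1871^2 = (1871^1)^2 ≡ 1871^2 = 3500641 ≡ 1296 (mod 1907)
1871^4 = (1871^2)^2 ≡ 1296^2 = 1679616 ≡ 1456 (mod 1907)
1871^8 = (1871^4)^2 ≡ 1456^2 = 2119936 ≡ 1259 (mod 1907)
1871^16 = (1871^8)^2 ≡ 1259^2 = 1585081 ≡ 364 (mod 1907)
1871^23 = 1871^16 · 1871^4 · 1871^2 · 1871^1 ≡ 364 · 1456 · 1296 · 1871 ≡ 831 (mod 1907).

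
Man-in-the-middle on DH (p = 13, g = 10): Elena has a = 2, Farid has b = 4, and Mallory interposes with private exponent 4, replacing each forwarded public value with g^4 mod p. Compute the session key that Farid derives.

Farid receives Mallory's public value M = 10^4 mod 13 instead of the honest one.
10^1 ≡ 10 (mod 13)
10^2 = (10^1)^2 ≡ 10^2 = 100 ≡ 9 (mod 13)
10^4 = (10^2)^2 ≡ 9^2 = 81 ≡ 3 (mod 13)
So M = 3. Farid computes K = M^4 mod 13.
3^1 ≡ 3 (mod 13)
3^2 = (3^1)^2 ≡ 3^2 = 9 ≡ 9 (mod 13)
3^4 = (3^2)^2 ≡ 9^2 = 81 ≡ 3 (mod 13)

3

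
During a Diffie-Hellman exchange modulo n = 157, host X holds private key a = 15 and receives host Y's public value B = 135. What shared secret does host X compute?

Shared key K = 135^15 mod 157.
135^1 ≡ 135 (mod 157)
135^2 = (135^1)^2 ≡ 135^2 = 18225 ≡ 13 (mod 157)
135^4 = (135^2)^2 ≡ 13^2 = 169 ≡ 12 (mod 157)
135^8 = (135^4)^2 ≡ 12^2 = 144 ≡ 144 (mod 157)
135^15 = 135^8 · 135^4 · 135^2 · 135^1 ≡ 144 · 12 · 13 · 135 ≡ 28 (mod 157).

28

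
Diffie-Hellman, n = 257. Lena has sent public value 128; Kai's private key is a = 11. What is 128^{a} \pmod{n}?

225

Shared key K = 128^11 mod 257.
128^1 ≡ 128 (mod 257)
128^2 = (128^1)^2 ≡ 128^2 = 16384 ≡ 193 (mod 257)
128^4 = (128^2)^2 ≡ 193^2 = 37249 ≡ 241 (mod 257)
128^8 = (128^4)^2 ≡ 241^2 = 58081 ≡ 256 (mod 257)
128^11 = 128^8 · 128^2 · 128^1 ≡ 256 · 193 · 128 ≡ 225 (mod 257).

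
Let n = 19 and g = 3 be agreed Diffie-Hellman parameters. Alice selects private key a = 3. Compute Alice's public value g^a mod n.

Public value = 3^3 mod 19.
3^1 ≡ 3 (mod 19)
3^2 = (3^1)^2 ≡ 3^2 = 9 ≡ 9 (mod 19)
3^3 = 3^2 · 3^1 ≡ 9 · 3 ≡ 8 (mod 19).

8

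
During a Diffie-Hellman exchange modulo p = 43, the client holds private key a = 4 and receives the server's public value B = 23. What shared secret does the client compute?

Shared key K = 23^4 mod 43.
23^1 ≡ 23 (mod 43)
23^2 = (23^1)^2 ≡ 23^2 = 529 ≡ 13 (mod 43)
23^4 = (23^2)^2 ≡ 13^2 = 169 ≡ 40 (mod 43)

40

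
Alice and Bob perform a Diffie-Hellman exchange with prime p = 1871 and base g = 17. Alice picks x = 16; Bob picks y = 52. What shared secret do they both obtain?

972

Alice sends A = g^x mod p = 17^16 mod 1871.
17^1 ≡ 17 (mod 1871)
17^2 = (17^1)^2 ≡ 17^2 = 289 ≡ 289 (mod 1871)
17^4 = (17^2)^2 ≡ 289^2 = 83521 ≡ 1197 (mod 1871)
17^8 = (17^4)^2 ≡ 1197^2 = 1432809 ≡ 1494 (mod 1871)
17^16 = (17^8)^2 ≡ 1494^2 = 2232036 ≡ 1804 (mod 1871)
So A = 1804. Bob then computes K = A^y mod p = 1804^52 mod 1871.
1804^1 ≡ 1804 (mod 1871)
1804^2 = (1804^1)^2 ≡ 1804^2 = 3254416 ≡ 747 (mod 1871)
1804^4 = (1804^2)^2 ≡ 747^2 = 558009 ≡ 451 (mod 1871)
1804^8 = (1804^4)^2 ≡ 451^2 = 203401 ≡ 1333 (mod 1871)
1804^16 = (1804^8)^2 ≡ 1333^2 = 1776889 ≡ 1310 (mod 1871)
1804^32 = (1804^16)^2 ≡ 1310^2 = 1716100 ≡ 393 (mod 1871)
1804^52 = 1804^32 · 1804^16 · 1804^4 ≡ 393 · 1310 · 451 ≡ 972 (mod 1871).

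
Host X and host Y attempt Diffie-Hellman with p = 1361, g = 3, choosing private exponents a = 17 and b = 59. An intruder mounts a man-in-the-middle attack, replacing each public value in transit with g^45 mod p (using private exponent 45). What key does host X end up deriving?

Host X receives an intruder's public value M = 3^45 mod 1361 instead of the honest one.
3^1 ≡ 3 (mod 1361)
3^2 = (3^1)^2 ≡ 3^2 = 9 ≡ 9 (mod 1361)
3^4 = (3^2)^2 ≡ 9^2 = 81 ≡ 81 (mod 1361)
3^8 = (3^4)^2 ≡ 81^2 = 6561 ≡ 1117 (mod 1361)
3^16 = (3^8)^2 ≡ 1117^2 = 1247689 ≡ 1013 (mod 1361)
3^32 = (3^16)^2 ≡ 1013^2 = 1026169 ≡ 1336 (mod 1361)
3^45 = 3^32 · 3^8 · 3^4 · 3^1 ≡ 1336 · 1117 · 81 · 3 ≡ 171 (mod 1361).
So M = 171. Host X computes K = M^17 mod 1361.
171^1 ≡ 171 (mod 1361)
171^2 = (171^1)^2 ≡ 171^2 = 29241 ≡ 660 (mod 1361)
171^4 = (171^2)^2 ≡ 660^2 = 435600 ≡ 80 (mod 1361)
171^8 = (171^4)^2 ≡ 80^2 = 6400 ≡ 956 (mod 1361)
171^16 = (171^8)^2 ≡ 956^2 = 913936 ≡ 705 (mod 1361)
171^17 = 171^16 · 171^1 ≡ 705 · 171 ≡ 787 (mod 1361).

787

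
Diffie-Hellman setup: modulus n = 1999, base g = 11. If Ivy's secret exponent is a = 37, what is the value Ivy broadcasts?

Public value = 11^37 mod 1999.
11^1 ≡ 11 (mod 1999)
11^2 = (11^1)^2 ≡ 11^2 = 121 ≡ 121 (mod 1999)
11^4 = (11^2)^2 ≡ 121^2 = 14641 ≡ 648 (mod 1999)
11^8 = (11^4)^2 ≡ 648^2 = 419904 ≡ 114 (mod 1999)
11^16 = (11^8)^2 ≡ 114^2 = 12996 ≡ 1002 (mod 1999)
11^32 = (11^16)^2 ≡ 1002^2 = 1004004 ≡ 506 (mod 1999)
11^37 = 11^32 · 11^4 · 11^1 ≡ 506 · 648 · 11 ≡ 572 (mod 1999).

572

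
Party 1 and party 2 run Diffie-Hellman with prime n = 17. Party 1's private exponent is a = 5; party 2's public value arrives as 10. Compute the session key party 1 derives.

6

Shared key K = 10^5 mod 17.
10^1 ≡ 10 (mod 17)
10^2 = (10^1)^2 ≡ 10^2 = 100 ≡ 15 (mod 17)
10^4 = (10^2)^2 ≡ 15^2 = 225 ≡ 4 (mod 17)
10^5 = 10^4 · 10^1 ≡ 4 · 10 ≡ 6 (mod 17).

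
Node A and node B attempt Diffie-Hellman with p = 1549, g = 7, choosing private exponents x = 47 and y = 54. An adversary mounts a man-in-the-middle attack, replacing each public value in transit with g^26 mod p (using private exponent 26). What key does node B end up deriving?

62

Node B receives an adversary's public value M = 7^26 mod 1549 instead of the honest one.
7^1 ≡ 7 (mod 1549)
7^2 = (7^1)^2 ≡ 7^2 = 49 ≡ 49 (mod 1549)
7^4 = (7^2)^2 ≡ 49^2 = 2401 ≡ 852 (mod 1549)
7^8 = (7^4)^2 ≡ 852^2 = 725904 ≡ 972 (mod 1549)
7^16 = (7^8)^2 ≡ 972^2 = 944784 ≡ 1443 (mod 1549)
7^26 = 7^16 · 7^8 · 7^2 ≡ 1443 · 972 · 49 ≡ 1172 (mod 1549).
So M = 1172. Node B computes K = M^54 mod 1549.
1172^1 ≡ 1172 (mod 1549)
1172^2 = (1172^1)^2 ≡ 1172^2 = 1373584 ≡ 1170 (mod 1549)
1172^4 = (1172^2)^2 ≡ 1170^2 = 1368900 ≡ 1133 (mod 1549)
1172^8 = (1172^4)^2 ≡ 1133^2 = 1283689 ≡ 1117 (mod 1549)
1172^16 = (1172^8)^2 ≡ 1117^2 = 1247689 ≡ 744 (mod 1549)
1172^32 = (1172^16)^2 ≡ 744^2 = 553536 ≡ 543 (mod 1549)
1172^54 = 1172^32 · 1172^16 · 1172^4 · 1172^2 ≡ 543 · 744 · 1133 · 1170 ≡ 62 (mod 1549).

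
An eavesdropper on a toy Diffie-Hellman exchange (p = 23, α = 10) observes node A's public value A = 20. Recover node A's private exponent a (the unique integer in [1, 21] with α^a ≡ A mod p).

9

Try successive powers of 10 modulo 23:
10^1 ≡ 10
10^2 ≡ 8
10^3 ≡ 11
10^4 ≡ 18
10^5 ≡ 19
10^6 ≡ 6
10^7 ≡ 14
10^8 ≡ 2
10^9 ≡ 20
Found: a = 9.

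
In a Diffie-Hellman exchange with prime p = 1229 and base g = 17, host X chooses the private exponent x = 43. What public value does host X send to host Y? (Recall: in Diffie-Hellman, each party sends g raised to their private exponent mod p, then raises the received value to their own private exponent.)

1062

Public value = 17^43 mod 1229.
17^1 ≡ 17 (mod 1229)
17^2 = (17^1)^2 ≡ 17^2 = 289 ≡ 289 (mod 1229)
17^4 = (17^2)^2 ≡ 289^2 = 83521 ≡ 1178 (mod 1229)
17^8 = (17^4)^2 ≡ 1178^2 = 1387684 ≡ 143 (mod 1229)
17^16 = (17^8)^2 ≡ 143^2 = 20449 ≡ 785 (mod 1229)
17^32 = (17^16)^2 ≡ 785^2 = 616225 ≡ 496 (mod 1229)
17^43 = 17^32 · 17^8 · 17^2 · 17^1 ≡ 496 · 143 · 289 · 17 ≡ 1062 (mod 1229).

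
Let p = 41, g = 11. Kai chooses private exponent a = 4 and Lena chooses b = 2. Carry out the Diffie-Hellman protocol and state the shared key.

Kai sends A = g^a mod p = 11^4 mod 41.
11^1 ≡ 11 (mod 41)
11^2 = (11^1)^2 ≡ 11^2 = 121 ≡ 39 (mod 41)
11^4 = (11^2)^2 ≡ 39^2 = 1521 ≡ 4 (mod 41)
So A = 4. Lena then computes K = A^b mod p = 4^2 mod 41.
4^1 ≡ 4 (mod 41)
4^2 = (4^1)^2 ≡ 4^2 = 16 ≡ 16 (mod 41)

16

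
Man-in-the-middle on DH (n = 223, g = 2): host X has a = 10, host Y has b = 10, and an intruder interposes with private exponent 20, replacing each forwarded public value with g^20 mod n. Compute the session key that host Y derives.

210

Host Y receives an intruder's public value M = 2^20 mod 223 instead of the honest one.
2^1 ≡ 2 (mod 223)
2^2 = (2^1)^2 ≡ 2^2 = 4 ≡ 4 (mod 223)
2^4 = (2^2)^2 ≡ 4^2 = 16 ≡ 16 (mod 223)
2^8 = (2^4)^2 ≡ 16^2 = 256 ≡ 33 (mod 223)
2^16 = (2^8)^2 ≡ 33^2 = 1089 ≡ 197 (mod 223)
2^20 = 2^16 · 2^4 ≡ 197 · 16 ≡ 30 (mod 223).
So M = 30. Host Y computes K = M^10 mod 223.
30^1 ≡ 30 (mod 223)
30^2 = (30^1)^2 ≡ 30^2 = 900 ≡ 8 (mod 223)
30^4 = (30^2)^2 ≡ 8^2 = 64 ≡ 64 (mod 223)
30^8 = (30^4)^2 ≡ 64^2 = 4096 ≡ 82 (mod 223)
30^10 = 30^8 · 30^2 ≡ 82 · 8 ≡ 210 (mod 223).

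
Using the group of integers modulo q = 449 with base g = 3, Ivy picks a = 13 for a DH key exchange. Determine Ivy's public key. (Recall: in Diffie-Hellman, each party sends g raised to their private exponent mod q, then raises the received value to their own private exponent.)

373

Public value = 3^13 mod 449.
3^1 ≡ 3 (mod 449)
3^2 = (3^1)^2 ≡ 3^2 = 9 ≡ 9 (mod 449)
3^4 = (3^2)^2 ≡ 9^2 = 81 ≡ 81 (mod 449)
3^8 = (3^4)^2 ≡ 81^2 = 6561 ≡ 275 (mod 449)
3^13 = 3^8 · 3^4 · 3^1 ≡ 275 · 81 · 3 ≡ 373 (mod 449).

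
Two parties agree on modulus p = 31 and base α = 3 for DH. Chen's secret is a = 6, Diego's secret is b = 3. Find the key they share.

Diego sends B = α^b mod p = 3^3 mod 31.
3^1 ≡ 3 (mod 31)
3^2 = (3^1)^2 ≡ 3^2 = 9 ≡ 9 (mod 31)
3^3 = 3^2 · 3^1 ≡ 9 · 3 ≡ 27 (mod 31).
So B = 27. Chen then computes K = B^a mod p = 27^6 mod 31.
27^1 ≡ 27 (mod 31)
27^2 = (27^1)^2 ≡ 27^2 = 729 ≡ 16 (mod 31)
27^4 = (27^2)^2 ≡ 16^2 = 256 ≡ 8 (mod 31)
27^6 = 27^4 · 27^2 ≡ 8 · 16 ≡ 4 (mod 31).

4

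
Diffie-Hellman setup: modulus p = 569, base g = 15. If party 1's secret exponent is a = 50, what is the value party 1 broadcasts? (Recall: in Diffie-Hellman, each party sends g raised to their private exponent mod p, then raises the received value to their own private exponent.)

Public value = 15^50 (mod 569).
15^1 ≡ 15 (mod 569)
15^2 = (15^1)^2 ≡ 15^2 = 225 ≡ 225 (mod 569)
15^4 = (15^2)^2 ≡ 225^2 = 50625 ≡ 553 (mod 569)
15^8 = (15^4)^2 ≡ 553^2 = 305809 ≡ 256 (mod 569)
15^16 = (15^8)^2 ≡ 256^2 = 65536 ≡ 101 (mod 569)
15^32 = (15^16)^2 ≡ 101^2 = 10201 ≡ 528 (mod 569)
15^50 = 15^32 · 15^16 · 15^2 ≡ 528 · 101 · 225 ≡ 297 (mod 569).

297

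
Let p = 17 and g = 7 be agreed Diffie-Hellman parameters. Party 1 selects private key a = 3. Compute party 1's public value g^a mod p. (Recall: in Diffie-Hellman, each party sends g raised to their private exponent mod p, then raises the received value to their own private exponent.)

3

Public value = 7^3 mod 17.
7^1 ≡ 7 (mod 17)
7^2 = (7^1)^2 ≡ 7^2 = 49 ≡ 15 (mod 17)
7^3 = 7^2 · 7^1 ≡ 15 · 7 ≡ 3 (mod 17).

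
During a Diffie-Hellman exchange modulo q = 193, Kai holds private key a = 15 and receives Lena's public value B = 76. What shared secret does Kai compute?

29

Shared key K = 76^15 mod 193.
76^1 ≡ 76 (mod 193)
76^2 = (76^1)^2 ≡ 76^2 = 5776 ≡ 179 (mod 193)
76^4 = (76^2)^2 ≡ 179^2 = 32041 ≡ 3 (mod 193)
76^8 = (76^4)^2 ≡ 3^2 = 9 ≡ 9 (mod 193)
76^15 = 76^8 · 76^4 · 76^2 · 76^1 ≡ 9 · 3 · 179 · 76 ≡ 29 (mod 193).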